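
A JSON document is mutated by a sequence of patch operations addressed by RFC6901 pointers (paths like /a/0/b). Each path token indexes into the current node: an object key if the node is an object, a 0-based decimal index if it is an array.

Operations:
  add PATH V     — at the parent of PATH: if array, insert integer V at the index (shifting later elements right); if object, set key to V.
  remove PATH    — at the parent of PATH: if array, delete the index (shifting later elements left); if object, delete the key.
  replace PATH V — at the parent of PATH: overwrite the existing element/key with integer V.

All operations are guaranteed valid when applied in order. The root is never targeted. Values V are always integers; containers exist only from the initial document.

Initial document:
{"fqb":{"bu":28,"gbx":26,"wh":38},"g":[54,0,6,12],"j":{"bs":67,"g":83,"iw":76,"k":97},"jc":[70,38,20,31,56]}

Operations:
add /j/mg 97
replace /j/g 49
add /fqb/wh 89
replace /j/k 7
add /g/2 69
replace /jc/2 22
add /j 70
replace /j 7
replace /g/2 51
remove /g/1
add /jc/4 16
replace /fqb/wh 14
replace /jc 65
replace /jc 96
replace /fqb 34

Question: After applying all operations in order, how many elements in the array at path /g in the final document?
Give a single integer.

Answer: 4

Derivation:
After op 1 (add /j/mg 97): {"fqb":{"bu":28,"gbx":26,"wh":38},"g":[54,0,6,12],"j":{"bs":67,"g":83,"iw":76,"k":97,"mg":97},"jc":[70,38,20,31,56]}
After op 2 (replace /j/g 49): {"fqb":{"bu":28,"gbx":26,"wh":38},"g":[54,0,6,12],"j":{"bs":67,"g":49,"iw":76,"k":97,"mg":97},"jc":[70,38,20,31,56]}
After op 3 (add /fqb/wh 89): {"fqb":{"bu":28,"gbx":26,"wh":89},"g":[54,0,6,12],"j":{"bs":67,"g":49,"iw":76,"k":97,"mg":97},"jc":[70,38,20,31,56]}
After op 4 (replace /j/k 7): {"fqb":{"bu":28,"gbx":26,"wh":89},"g":[54,0,6,12],"j":{"bs":67,"g":49,"iw":76,"k":7,"mg":97},"jc":[70,38,20,31,56]}
After op 5 (add /g/2 69): {"fqb":{"bu":28,"gbx":26,"wh":89},"g":[54,0,69,6,12],"j":{"bs":67,"g":49,"iw":76,"k":7,"mg":97},"jc":[70,38,20,31,56]}
After op 6 (replace /jc/2 22): {"fqb":{"bu":28,"gbx":26,"wh":89},"g":[54,0,69,6,12],"j":{"bs":67,"g":49,"iw":76,"k":7,"mg":97},"jc":[70,38,22,31,56]}
After op 7 (add /j 70): {"fqb":{"bu":28,"gbx":26,"wh":89},"g":[54,0,69,6,12],"j":70,"jc":[70,38,22,31,56]}
After op 8 (replace /j 7): {"fqb":{"bu":28,"gbx":26,"wh":89},"g":[54,0,69,6,12],"j":7,"jc":[70,38,22,31,56]}
After op 9 (replace /g/2 51): {"fqb":{"bu":28,"gbx":26,"wh":89},"g":[54,0,51,6,12],"j":7,"jc":[70,38,22,31,56]}
After op 10 (remove /g/1): {"fqb":{"bu":28,"gbx":26,"wh":89},"g":[54,51,6,12],"j":7,"jc":[70,38,22,31,56]}
After op 11 (add /jc/4 16): {"fqb":{"bu":28,"gbx":26,"wh":89},"g":[54,51,6,12],"j":7,"jc":[70,38,22,31,16,56]}
After op 12 (replace /fqb/wh 14): {"fqb":{"bu":28,"gbx":26,"wh":14},"g":[54,51,6,12],"j":7,"jc":[70,38,22,31,16,56]}
After op 13 (replace /jc 65): {"fqb":{"bu":28,"gbx":26,"wh":14},"g":[54,51,6,12],"j":7,"jc":65}
After op 14 (replace /jc 96): {"fqb":{"bu":28,"gbx":26,"wh":14},"g":[54,51,6,12],"j":7,"jc":96}
After op 15 (replace /fqb 34): {"fqb":34,"g":[54,51,6,12],"j":7,"jc":96}
Size at path /g: 4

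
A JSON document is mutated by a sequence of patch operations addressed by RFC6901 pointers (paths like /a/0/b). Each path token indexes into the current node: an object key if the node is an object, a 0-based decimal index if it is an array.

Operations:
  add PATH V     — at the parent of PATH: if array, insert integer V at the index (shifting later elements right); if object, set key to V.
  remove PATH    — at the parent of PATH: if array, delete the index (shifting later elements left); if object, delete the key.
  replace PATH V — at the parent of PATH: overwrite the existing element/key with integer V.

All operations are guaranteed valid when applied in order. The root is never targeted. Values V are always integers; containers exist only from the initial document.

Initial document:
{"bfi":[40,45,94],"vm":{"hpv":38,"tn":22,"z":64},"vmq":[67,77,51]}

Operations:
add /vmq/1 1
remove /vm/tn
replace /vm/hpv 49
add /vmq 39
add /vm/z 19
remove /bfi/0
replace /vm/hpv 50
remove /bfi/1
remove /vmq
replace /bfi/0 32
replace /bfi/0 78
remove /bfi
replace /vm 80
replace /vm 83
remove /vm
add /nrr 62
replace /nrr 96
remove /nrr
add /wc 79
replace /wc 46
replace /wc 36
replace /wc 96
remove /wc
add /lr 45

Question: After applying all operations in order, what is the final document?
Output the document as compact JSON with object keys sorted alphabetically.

Answer: {"lr":45}

Derivation:
After op 1 (add /vmq/1 1): {"bfi":[40,45,94],"vm":{"hpv":38,"tn":22,"z":64},"vmq":[67,1,77,51]}
After op 2 (remove /vm/tn): {"bfi":[40,45,94],"vm":{"hpv":38,"z":64},"vmq":[67,1,77,51]}
After op 3 (replace /vm/hpv 49): {"bfi":[40,45,94],"vm":{"hpv":49,"z":64},"vmq":[67,1,77,51]}
After op 4 (add /vmq 39): {"bfi":[40,45,94],"vm":{"hpv":49,"z":64},"vmq":39}
After op 5 (add /vm/z 19): {"bfi":[40,45,94],"vm":{"hpv":49,"z":19},"vmq":39}
After op 6 (remove /bfi/0): {"bfi":[45,94],"vm":{"hpv":49,"z":19},"vmq":39}
After op 7 (replace /vm/hpv 50): {"bfi":[45,94],"vm":{"hpv":50,"z":19},"vmq":39}
After op 8 (remove /bfi/1): {"bfi":[45],"vm":{"hpv":50,"z":19},"vmq":39}
After op 9 (remove /vmq): {"bfi":[45],"vm":{"hpv":50,"z":19}}
After op 10 (replace /bfi/0 32): {"bfi":[32],"vm":{"hpv":50,"z":19}}
After op 11 (replace /bfi/0 78): {"bfi":[78],"vm":{"hpv":50,"z":19}}
After op 12 (remove /bfi): {"vm":{"hpv":50,"z":19}}
After op 13 (replace /vm 80): {"vm":80}
After op 14 (replace /vm 83): {"vm":83}
After op 15 (remove /vm): {}
After op 16 (add /nrr 62): {"nrr":62}
After op 17 (replace /nrr 96): {"nrr":96}
After op 18 (remove /nrr): {}
After op 19 (add /wc 79): {"wc":79}
After op 20 (replace /wc 46): {"wc":46}
After op 21 (replace /wc 36): {"wc":36}
After op 22 (replace /wc 96): {"wc":96}
After op 23 (remove /wc): {}
After op 24 (add /lr 45): {"lr":45}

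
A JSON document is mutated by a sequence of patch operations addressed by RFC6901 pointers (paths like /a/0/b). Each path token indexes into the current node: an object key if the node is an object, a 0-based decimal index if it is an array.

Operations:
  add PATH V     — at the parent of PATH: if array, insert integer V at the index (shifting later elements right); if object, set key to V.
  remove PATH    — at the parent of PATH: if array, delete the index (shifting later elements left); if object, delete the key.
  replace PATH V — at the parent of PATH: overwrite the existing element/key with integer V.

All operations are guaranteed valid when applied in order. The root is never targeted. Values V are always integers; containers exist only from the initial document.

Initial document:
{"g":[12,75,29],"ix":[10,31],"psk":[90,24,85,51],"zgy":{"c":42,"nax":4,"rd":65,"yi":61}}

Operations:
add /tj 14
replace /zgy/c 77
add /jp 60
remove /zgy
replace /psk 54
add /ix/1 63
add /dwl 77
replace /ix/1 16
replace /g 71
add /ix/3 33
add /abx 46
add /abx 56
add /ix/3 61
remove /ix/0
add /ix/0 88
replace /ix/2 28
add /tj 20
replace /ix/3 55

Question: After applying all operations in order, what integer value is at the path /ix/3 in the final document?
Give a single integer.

Answer: 55

Derivation:
After op 1 (add /tj 14): {"g":[12,75,29],"ix":[10,31],"psk":[90,24,85,51],"tj":14,"zgy":{"c":42,"nax":4,"rd":65,"yi":61}}
After op 2 (replace /zgy/c 77): {"g":[12,75,29],"ix":[10,31],"psk":[90,24,85,51],"tj":14,"zgy":{"c":77,"nax":4,"rd":65,"yi":61}}
After op 3 (add /jp 60): {"g":[12,75,29],"ix":[10,31],"jp":60,"psk":[90,24,85,51],"tj":14,"zgy":{"c":77,"nax":4,"rd":65,"yi":61}}
After op 4 (remove /zgy): {"g":[12,75,29],"ix":[10,31],"jp":60,"psk":[90,24,85,51],"tj":14}
After op 5 (replace /psk 54): {"g":[12,75,29],"ix":[10,31],"jp":60,"psk":54,"tj":14}
After op 6 (add /ix/1 63): {"g":[12,75,29],"ix":[10,63,31],"jp":60,"psk":54,"tj":14}
After op 7 (add /dwl 77): {"dwl":77,"g":[12,75,29],"ix":[10,63,31],"jp":60,"psk":54,"tj":14}
After op 8 (replace /ix/1 16): {"dwl":77,"g":[12,75,29],"ix":[10,16,31],"jp":60,"psk":54,"tj":14}
After op 9 (replace /g 71): {"dwl":77,"g":71,"ix":[10,16,31],"jp":60,"psk":54,"tj":14}
After op 10 (add /ix/3 33): {"dwl":77,"g":71,"ix":[10,16,31,33],"jp":60,"psk":54,"tj":14}
After op 11 (add /abx 46): {"abx":46,"dwl":77,"g":71,"ix":[10,16,31,33],"jp":60,"psk":54,"tj":14}
After op 12 (add /abx 56): {"abx":56,"dwl":77,"g":71,"ix":[10,16,31,33],"jp":60,"psk":54,"tj":14}
After op 13 (add /ix/3 61): {"abx":56,"dwl":77,"g":71,"ix":[10,16,31,61,33],"jp":60,"psk":54,"tj":14}
After op 14 (remove /ix/0): {"abx":56,"dwl":77,"g":71,"ix":[16,31,61,33],"jp":60,"psk":54,"tj":14}
After op 15 (add /ix/0 88): {"abx":56,"dwl":77,"g":71,"ix":[88,16,31,61,33],"jp":60,"psk":54,"tj":14}
After op 16 (replace /ix/2 28): {"abx":56,"dwl":77,"g":71,"ix":[88,16,28,61,33],"jp":60,"psk":54,"tj":14}
After op 17 (add /tj 20): {"abx":56,"dwl":77,"g":71,"ix":[88,16,28,61,33],"jp":60,"psk":54,"tj":20}
After op 18 (replace /ix/3 55): {"abx":56,"dwl":77,"g":71,"ix":[88,16,28,55,33],"jp":60,"psk":54,"tj":20}
Value at /ix/3: 55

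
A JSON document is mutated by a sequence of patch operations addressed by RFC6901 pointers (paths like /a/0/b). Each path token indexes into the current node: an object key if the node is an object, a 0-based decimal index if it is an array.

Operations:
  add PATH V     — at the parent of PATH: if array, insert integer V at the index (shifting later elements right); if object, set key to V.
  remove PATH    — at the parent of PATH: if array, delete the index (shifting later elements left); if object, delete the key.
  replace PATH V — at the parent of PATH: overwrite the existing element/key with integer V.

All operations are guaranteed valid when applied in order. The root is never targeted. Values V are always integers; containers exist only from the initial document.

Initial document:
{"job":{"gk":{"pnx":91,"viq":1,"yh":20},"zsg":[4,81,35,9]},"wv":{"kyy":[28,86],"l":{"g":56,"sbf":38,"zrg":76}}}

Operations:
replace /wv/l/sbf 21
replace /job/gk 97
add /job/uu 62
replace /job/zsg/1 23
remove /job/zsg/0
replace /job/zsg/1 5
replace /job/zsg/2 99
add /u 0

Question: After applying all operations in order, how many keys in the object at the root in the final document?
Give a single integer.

After op 1 (replace /wv/l/sbf 21): {"job":{"gk":{"pnx":91,"viq":1,"yh":20},"zsg":[4,81,35,9]},"wv":{"kyy":[28,86],"l":{"g":56,"sbf":21,"zrg":76}}}
After op 2 (replace /job/gk 97): {"job":{"gk":97,"zsg":[4,81,35,9]},"wv":{"kyy":[28,86],"l":{"g":56,"sbf":21,"zrg":76}}}
After op 3 (add /job/uu 62): {"job":{"gk":97,"uu":62,"zsg":[4,81,35,9]},"wv":{"kyy":[28,86],"l":{"g":56,"sbf":21,"zrg":76}}}
After op 4 (replace /job/zsg/1 23): {"job":{"gk":97,"uu":62,"zsg":[4,23,35,9]},"wv":{"kyy":[28,86],"l":{"g":56,"sbf":21,"zrg":76}}}
After op 5 (remove /job/zsg/0): {"job":{"gk":97,"uu":62,"zsg":[23,35,9]},"wv":{"kyy":[28,86],"l":{"g":56,"sbf":21,"zrg":76}}}
After op 6 (replace /job/zsg/1 5): {"job":{"gk":97,"uu":62,"zsg":[23,5,9]},"wv":{"kyy":[28,86],"l":{"g":56,"sbf":21,"zrg":76}}}
After op 7 (replace /job/zsg/2 99): {"job":{"gk":97,"uu":62,"zsg":[23,5,99]},"wv":{"kyy":[28,86],"l":{"g":56,"sbf":21,"zrg":76}}}
After op 8 (add /u 0): {"job":{"gk":97,"uu":62,"zsg":[23,5,99]},"u":0,"wv":{"kyy":[28,86],"l":{"g":56,"sbf":21,"zrg":76}}}
Size at the root: 3

Answer: 3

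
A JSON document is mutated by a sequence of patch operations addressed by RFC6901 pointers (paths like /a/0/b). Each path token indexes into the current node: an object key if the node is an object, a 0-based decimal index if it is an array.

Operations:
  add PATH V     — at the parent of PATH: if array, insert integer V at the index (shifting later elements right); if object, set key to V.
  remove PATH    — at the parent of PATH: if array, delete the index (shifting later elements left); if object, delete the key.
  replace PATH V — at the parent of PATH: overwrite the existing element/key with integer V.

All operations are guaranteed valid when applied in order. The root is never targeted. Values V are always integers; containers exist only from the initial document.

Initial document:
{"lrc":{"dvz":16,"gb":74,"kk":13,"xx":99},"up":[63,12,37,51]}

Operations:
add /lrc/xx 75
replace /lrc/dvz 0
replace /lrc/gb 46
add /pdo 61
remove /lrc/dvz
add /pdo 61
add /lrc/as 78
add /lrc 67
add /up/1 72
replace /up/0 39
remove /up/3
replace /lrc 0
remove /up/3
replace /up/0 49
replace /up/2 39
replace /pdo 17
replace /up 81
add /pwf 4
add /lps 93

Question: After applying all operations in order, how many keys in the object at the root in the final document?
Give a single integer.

After op 1 (add /lrc/xx 75): {"lrc":{"dvz":16,"gb":74,"kk":13,"xx":75},"up":[63,12,37,51]}
After op 2 (replace /lrc/dvz 0): {"lrc":{"dvz":0,"gb":74,"kk":13,"xx":75},"up":[63,12,37,51]}
After op 3 (replace /lrc/gb 46): {"lrc":{"dvz":0,"gb":46,"kk":13,"xx":75},"up":[63,12,37,51]}
After op 4 (add /pdo 61): {"lrc":{"dvz":0,"gb":46,"kk":13,"xx":75},"pdo":61,"up":[63,12,37,51]}
After op 5 (remove /lrc/dvz): {"lrc":{"gb":46,"kk":13,"xx":75},"pdo":61,"up":[63,12,37,51]}
After op 6 (add /pdo 61): {"lrc":{"gb":46,"kk":13,"xx":75},"pdo":61,"up":[63,12,37,51]}
After op 7 (add /lrc/as 78): {"lrc":{"as":78,"gb":46,"kk":13,"xx":75},"pdo":61,"up":[63,12,37,51]}
After op 8 (add /lrc 67): {"lrc":67,"pdo":61,"up":[63,12,37,51]}
After op 9 (add /up/1 72): {"lrc":67,"pdo":61,"up":[63,72,12,37,51]}
After op 10 (replace /up/0 39): {"lrc":67,"pdo":61,"up":[39,72,12,37,51]}
After op 11 (remove /up/3): {"lrc":67,"pdo":61,"up":[39,72,12,51]}
After op 12 (replace /lrc 0): {"lrc":0,"pdo":61,"up":[39,72,12,51]}
After op 13 (remove /up/3): {"lrc":0,"pdo":61,"up":[39,72,12]}
After op 14 (replace /up/0 49): {"lrc":0,"pdo":61,"up":[49,72,12]}
After op 15 (replace /up/2 39): {"lrc":0,"pdo":61,"up":[49,72,39]}
After op 16 (replace /pdo 17): {"lrc":0,"pdo":17,"up":[49,72,39]}
After op 17 (replace /up 81): {"lrc":0,"pdo":17,"up":81}
After op 18 (add /pwf 4): {"lrc":0,"pdo":17,"pwf":4,"up":81}
After op 19 (add /lps 93): {"lps":93,"lrc":0,"pdo":17,"pwf":4,"up":81}
Size at the root: 5

Answer: 5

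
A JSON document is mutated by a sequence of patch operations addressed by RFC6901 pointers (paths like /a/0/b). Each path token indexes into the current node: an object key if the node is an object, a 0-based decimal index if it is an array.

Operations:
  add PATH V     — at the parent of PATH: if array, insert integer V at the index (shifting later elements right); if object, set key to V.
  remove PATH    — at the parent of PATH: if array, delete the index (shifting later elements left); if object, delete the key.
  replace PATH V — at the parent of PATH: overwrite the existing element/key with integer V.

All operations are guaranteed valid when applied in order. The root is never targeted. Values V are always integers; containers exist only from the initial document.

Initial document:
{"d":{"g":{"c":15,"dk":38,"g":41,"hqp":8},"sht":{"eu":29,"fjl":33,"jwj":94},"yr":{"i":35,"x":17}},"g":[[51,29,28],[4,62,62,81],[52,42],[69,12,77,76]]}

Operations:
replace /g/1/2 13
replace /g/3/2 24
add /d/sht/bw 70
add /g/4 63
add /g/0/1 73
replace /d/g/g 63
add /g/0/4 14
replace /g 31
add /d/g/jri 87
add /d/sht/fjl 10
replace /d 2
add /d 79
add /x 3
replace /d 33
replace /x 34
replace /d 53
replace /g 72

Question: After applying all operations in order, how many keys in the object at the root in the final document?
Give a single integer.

Answer: 3

Derivation:
After op 1 (replace /g/1/2 13): {"d":{"g":{"c":15,"dk":38,"g":41,"hqp":8},"sht":{"eu":29,"fjl":33,"jwj":94},"yr":{"i":35,"x":17}},"g":[[51,29,28],[4,62,13,81],[52,42],[69,12,77,76]]}
After op 2 (replace /g/3/2 24): {"d":{"g":{"c":15,"dk":38,"g":41,"hqp":8},"sht":{"eu":29,"fjl":33,"jwj":94},"yr":{"i":35,"x":17}},"g":[[51,29,28],[4,62,13,81],[52,42],[69,12,24,76]]}
After op 3 (add /d/sht/bw 70): {"d":{"g":{"c":15,"dk":38,"g":41,"hqp":8},"sht":{"bw":70,"eu":29,"fjl":33,"jwj":94},"yr":{"i":35,"x":17}},"g":[[51,29,28],[4,62,13,81],[52,42],[69,12,24,76]]}
After op 4 (add /g/4 63): {"d":{"g":{"c":15,"dk":38,"g":41,"hqp":8},"sht":{"bw":70,"eu":29,"fjl":33,"jwj":94},"yr":{"i":35,"x":17}},"g":[[51,29,28],[4,62,13,81],[52,42],[69,12,24,76],63]}
After op 5 (add /g/0/1 73): {"d":{"g":{"c":15,"dk":38,"g":41,"hqp":8},"sht":{"bw":70,"eu":29,"fjl":33,"jwj":94},"yr":{"i":35,"x":17}},"g":[[51,73,29,28],[4,62,13,81],[52,42],[69,12,24,76],63]}
After op 6 (replace /d/g/g 63): {"d":{"g":{"c":15,"dk":38,"g":63,"hqp":8},"sht":{"bw":70,"eu":29,"fjl":33,"jwj":94},"yr":{"i":35,"x":17}},"g":[[51,73,29,28],[4,62,13,81],[52,42],[69,12,24,76],63]}
After op 7 (add /g/0/4 14): {"d":{"g":{"c":15,"dk":38,"g":63,"hqp":8},"sht":{"bw":70,"eu":29,"fjl":33,"jwj":94},"yr":{"i":35,"x":17}},"g":[[51,73,29,28,14],[4,62,13,81],[52,42],[69,12,24,76],63]}
After op 8 (replace /g 31): {"d":{"g":{"c":15,"dk":38,"g":63,"hqp":8},"sht":{"bw":70,"eu":29,"fjl":33,"jwj":94},"yr":{"i":35,"x":17}},"g":31}
After op 9 (add /d/g/jri 87): {"d":{"g":{"c":15,"dk":38,"g":63,"hqp":8,"jri":87},"sht":{"bw":70,"eu":29,"fjl":33,"jwj":94},"yr":{"i":35,"x":17}},"g":31}
After op 10 (add /d/sht/fjl 10): {"d":{"g":{"c":15,"dk":38,"g":63,"hqp":8,"jri":87},"sht":{"bw":70,"eu":29,"fjl":10,"jwj":94},"yr":{"i":35,"x":17}},"g":31}
After op 11 (replace /d 2): {"d":2,"g":31}
After op 12 (add /d 79): {"d":79,"g":31}
After op 13 (add /x 3): {"d":79,"g":31,"x":3}
After op 14 (replace /d 33): {"d":33,"g":31,"x":3}
After op 15 (replace /x 34): {"d":33,"g":31,"x":34}
After op 16 (replace /d 53): {"d":53,"g":31,"x":34}
After op 17 (replace /g 72): {"d":53,"g":72,"x":34}
Size at the root: 3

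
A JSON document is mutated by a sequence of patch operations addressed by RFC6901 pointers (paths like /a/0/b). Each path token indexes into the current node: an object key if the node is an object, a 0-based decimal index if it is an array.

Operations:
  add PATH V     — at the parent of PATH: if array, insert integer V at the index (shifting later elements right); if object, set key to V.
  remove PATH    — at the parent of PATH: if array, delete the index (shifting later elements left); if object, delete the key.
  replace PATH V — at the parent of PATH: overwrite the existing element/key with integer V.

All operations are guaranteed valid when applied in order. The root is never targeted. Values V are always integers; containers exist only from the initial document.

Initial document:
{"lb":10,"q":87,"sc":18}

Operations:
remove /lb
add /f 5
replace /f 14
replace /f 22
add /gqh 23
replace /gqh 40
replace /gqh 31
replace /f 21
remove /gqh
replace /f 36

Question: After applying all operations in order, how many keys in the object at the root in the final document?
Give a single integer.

After op 1 (remove /lb): {"q":87,"sc":18}
After op 2 (add /f 5): {"f":5,"q":87,"sc":18}
After op 3 (replace /f 14): {"f":14,"q":87,"sc":18}
After op 4 (replace /f 22): {"f":22,"q":87,"sc":18}
After op 5 (add /gqh 23): {"f":22,"gqh":23,"q":87,"sc":18}
After op 6 (replace /gqh 40): {"f":22,"gqh":40,"q":87,"sc":18}
After op 7 (replace /gqh 31): {"f":22,"gqh":31,"q":87,"sc":18}
After op 8 (replace /f 21): {"f":21,"gqh":31,"q":87,"sc":18}
After op 9 (remove /gqh): {"f":21,"q":87,"sc":18}
After op 10 (replace /f 36): {"f":36,"q":87,"sc":18}
Size at the root: 3

Answer: 3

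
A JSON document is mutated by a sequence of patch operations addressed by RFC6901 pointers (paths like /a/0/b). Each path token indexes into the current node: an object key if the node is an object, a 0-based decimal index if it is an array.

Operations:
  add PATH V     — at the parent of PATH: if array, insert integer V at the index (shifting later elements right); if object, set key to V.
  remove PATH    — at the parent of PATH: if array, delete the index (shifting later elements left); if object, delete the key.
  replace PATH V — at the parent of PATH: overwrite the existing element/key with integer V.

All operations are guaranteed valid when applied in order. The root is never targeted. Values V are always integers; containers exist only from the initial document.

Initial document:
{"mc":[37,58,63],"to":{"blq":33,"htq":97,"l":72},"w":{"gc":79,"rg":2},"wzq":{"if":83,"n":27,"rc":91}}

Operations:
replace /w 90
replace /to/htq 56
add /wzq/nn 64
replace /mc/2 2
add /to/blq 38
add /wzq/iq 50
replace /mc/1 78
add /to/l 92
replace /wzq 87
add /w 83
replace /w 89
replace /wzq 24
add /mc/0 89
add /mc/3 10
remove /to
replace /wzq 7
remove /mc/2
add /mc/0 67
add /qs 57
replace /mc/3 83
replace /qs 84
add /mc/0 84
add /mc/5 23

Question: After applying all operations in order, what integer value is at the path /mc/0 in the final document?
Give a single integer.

Answer: 84

Derivation:
After op 1 (replace /w 90): {"mc":[37,58,63],"to":{"blq":33,"htq":97,"l":72},"w":90,"wzq":{"if":83,"n":27,"rc":91}}
After op 2 (replace /to/htq 56): {"mc":[37,58,63],"to":{"blq":33,"htq":56,"l":72},"w":90,"wzq":{"if":83,"n":27,"rc":91}}
After op 3 (add /wzq/nn 64): {"mc":[37,58,63],"to":{"blq":33,"htq":56,"l":72},"w":90,"wzq":{"if":83,"n":27,"nn":64,"rc":91}}
After op 4 (replace /mc/2 2): {"mc":[37,58,2],"to":{"blq":33,"htq":56,"l":72},"w":90,"wzq":{"if":83,"n":27,"nn":64,"rc":91}}
After op 5 (add /to/blq 38): {"mc":[37,58,2],"to":{"blq":38,"htq":56,"l":72},"w":90,"wzq":{"if":83,"n":27,"nn":64,"rc":91}}
After op 6 (add /wzq/iq 50): {"mc":[37,58,2],"to":{"blq":38,"htq":56,"l":72},"w":90,"wzq":{"if":83,"iq":50,"n":27,"nn":64,"rc":91}}
After op 7 (replace /mc/1 78): {"mc":[37,78,2],"to":{"blq":38,"htq":56,"l":72},"w":90,"wzq":{"if":83,"iq":50,"n":27,"nn":64,"rc":91}}
After op 8 (add /to/l 92): {"mc":[37,78,2],"to":{"blq":38,"htq":56,"l":92},"w":90,"wzq":{"if":83,"iq":50,"n":27,"nn":64,"rc":91}}
After op 9 (replace /wzq 87): {"mc":[37,78,2],"to":{"blq":38,"htq":56,"l":92},"w":90,"wzq":87}
After op 10 (add /w 83): {"mc":[37,78,2],"to":{"blq":38,"htq":56,"l":92},"w":83,"wzq":87}
After op 11 (replace /w 89): {"mc":[37,78,2],"to":{"blq":38,"htq":56,"l":92},"w":89,"wzq":87}
After op 12 (replace /wzq 24): {"mc":[37,78,2],"to":{"blq":38,"htq":56,"l":92},"w":89,"wzq":24}
After op 13 (add /mc/0 89): {"mc":[89,37,78,2],"to":{"blq":38,"htq":56,"l":92},"w":89,"wzq":24}
After op 14 (add /mc/3 10): {"mc":[89,37,78,10,2],"to":{"blq":38,"htq":56,"l":92},"w":89,"wzq":24}
After op 15 (remove /to): {"mc":[89,37,78,10,2],"w":89,"wzq":24}
After op 16 (replace /wzq 7): {"mc":[89,37,78,10,2],"w":89,"wzq":7}
After op 17 (remove /mc/2): {"mc":[89,37,10,2],"w":89,"wzq":7}
After op 18 (add /mc/0 67): {"mc":[67,89,37,10,2],"w":89,"wzq":7}
After op 19 (add /qs 57): {"mc":[67,89,37,10,2],"qs":57,"w":89,"wzq":7}
After op 20 (replace /mc/3 83): {"mc":[67,89,37,83,2],"qs":57,"w":89,"wzq":7}
After op 21 (replace /qs 84): {"mc":[67,89,37,83,2],"qs":84,"w":89,"wzq":7}
After op 22 (add /mc/0 84): {"mc":[84,67,89,37,83,2],"qs":84,"w":89,"wzq":7}
After op 23 (add /mc/5 23): {"mc":[84,67,89,37,83,23,2],"qs":84,"w":89,"wzq":7}
Value at /mc/0: 84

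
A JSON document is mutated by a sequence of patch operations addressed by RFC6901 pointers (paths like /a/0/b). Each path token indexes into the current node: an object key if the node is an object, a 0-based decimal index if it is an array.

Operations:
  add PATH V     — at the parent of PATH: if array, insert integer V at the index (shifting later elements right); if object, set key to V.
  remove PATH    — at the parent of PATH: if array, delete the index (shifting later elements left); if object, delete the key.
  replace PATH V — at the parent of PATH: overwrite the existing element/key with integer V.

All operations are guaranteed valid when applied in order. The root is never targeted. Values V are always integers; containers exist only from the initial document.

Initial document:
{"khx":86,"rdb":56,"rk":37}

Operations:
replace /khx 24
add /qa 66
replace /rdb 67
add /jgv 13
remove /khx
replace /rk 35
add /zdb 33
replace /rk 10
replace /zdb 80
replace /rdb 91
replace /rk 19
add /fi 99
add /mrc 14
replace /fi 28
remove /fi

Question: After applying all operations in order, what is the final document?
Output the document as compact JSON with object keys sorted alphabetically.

After op 1 (replace /khx 24): {"khx":24,"rdb":56,"rk":37}
After op 2 (add /qa 66): {"khx":24,"qa":66,"rdb":56,"rk":37}
After op 3 (replace /rdb 67): {"khx":24,"qa":66,"rdb":67,"rk":37}
After op 4 (add /jgv 13): {"jgv":13,"khx":24,"qa":66,"rdb":67,"rk":37}
After op 5 (remove /khx): {"jgv":13,"qa":66,"rdb":67,"rk":37}
After op 6 (replace /rk 35): {"jgv":13,"qa":66,"rdb":67,"rk":35}
After op 7 (add /zdb 33): {"jgv":13,"qa":66,"rdb":67,"rk":35,"zdb":33}
After op 8 (replace /rk 10): {"jgv":13,"qa":66,"rdb":67,"rk":10,"zdb":33}
After op 9 (replace /zdb 80): {"jgv":13,"qa":66,"rdb":67,"rk":10,"zdb":80}
After op 10 (replace /rdb 91): {"jgv":13,"qa":66,"rdb":91,"rk":10,"zdb":80}
After op 11 (replace /rk 19): {"jgv":13,"qa":66,"rdb":91,"rk":19,"zdb":80}
After op 12 (add /fi 99): {"fi":99,"jgv":13,"qa":66,"rdb":91,"rk":19,"zdb":80}
After op 13 (add /mrc 14): {"fi":99,"jgv":13,"mrc":14,"qa":66,"rdb":91,"rk":19,"zdb":80}
After op 14 (replace /fi 28): {"fi":28,"jgv":13,"mrc":14,"qa":66,"rdb":91,"rk":19,"zdb":80}
After op 15 (remove /fi): {"jgv":13,"mrc":14,"qa":66,"rdb":91,"rk":19,"zdb":80}

Answer: {"jgv":13,"mrc":14,"qa":66,"rdb":91,"rk":19,"zdb":80}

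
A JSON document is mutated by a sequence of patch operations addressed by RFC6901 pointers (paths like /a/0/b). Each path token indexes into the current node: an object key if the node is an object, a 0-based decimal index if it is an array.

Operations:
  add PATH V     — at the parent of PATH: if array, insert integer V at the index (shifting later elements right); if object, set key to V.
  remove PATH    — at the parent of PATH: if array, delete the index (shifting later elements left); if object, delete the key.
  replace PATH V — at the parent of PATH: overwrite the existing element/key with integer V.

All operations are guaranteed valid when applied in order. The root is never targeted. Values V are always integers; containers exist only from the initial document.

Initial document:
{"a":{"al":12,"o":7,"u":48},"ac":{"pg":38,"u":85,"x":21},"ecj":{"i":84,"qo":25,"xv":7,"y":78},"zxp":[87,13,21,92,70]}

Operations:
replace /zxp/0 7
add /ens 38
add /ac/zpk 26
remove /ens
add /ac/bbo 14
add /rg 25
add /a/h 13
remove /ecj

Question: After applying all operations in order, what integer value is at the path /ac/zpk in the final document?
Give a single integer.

After op 1 (replace /zxp/0 7): {"a":{"al":12,"o":7,"u":48},"ac":{"pg":38,"u":85,"x":21},"ecj":{"i":84,"qo":25,"xv":7,"y":78},"zxp":[7,13,21,92,70]}
After op 2 (add /ens 38): {"a":{"al":12,"o":7,"u":48},"ac":{"pg":38,"u":85,"x":21},"ecj":{"i":84,"qo":25,"xv":7,"y":78},"ens":38,"zxp":[7,13,21,92,70]}
After op 3 (add /ac/zpk 26): {"a":{"al":12,"o":7,"u":48},"ac":{"pg":38,"u":85,"x":21,"zpk":26},"ecj":{"i":84,"qo":25,"xv":7,"y":78},"ens":38,"zxp":[7,13,21,92,70]}
After op 4 (remove /ens): {"a":{"al":12,"o":7,"u":48},"ac":{"pg":38,"u":85,"x":21,"zpk":26},"ecj":{"i":84,"qo":25,"xv":7,"y":78},"zxp":[7,13,21,92,70]}
After op 5 (add /ac/bbo 14): {"a":{"al":12,"o":7,"u":48},"ac":{"bbo":14,"pg":38,"u":85,"x":21,"zpk":26},"ecj":{"i":84,"qo":25,"xv":7,"y":78},"zxp":[7,13,21,92,70]}
After op 6 (add /rg 25): {"a":{"al":12,"o":7,"u":48},"ac":{"bbo":14,"pg":38,"u":85,"x":21,"zpk":26},"ecj":{"i":84,"qo":25,"xv":7,"y":78},"rg":25,"zxp":[7,13,21,92,70]}
After op 7 (add /a/h 13): {"a":{"al":12,"h":13,"o":7,"u":48},"ac":{"bbo":14,"pg":38,"u":85,"x":21,"zpk":26},"ecj":{"i":84,"qo":25,"xv":7,"y":78},"rg":25,"zxp":[7,13,21,92,70]}
After op 8 (remove /ecj): {"a":{"al":12,"h":13,"o":7,"u":48},"ac":{"bbo":14,"pg":38,"u":85,"x":21,"zpk":26},"rg":25,"zxp":[7,13,21,92,70]}
Value at /ac/zpk: 26

Answer: 26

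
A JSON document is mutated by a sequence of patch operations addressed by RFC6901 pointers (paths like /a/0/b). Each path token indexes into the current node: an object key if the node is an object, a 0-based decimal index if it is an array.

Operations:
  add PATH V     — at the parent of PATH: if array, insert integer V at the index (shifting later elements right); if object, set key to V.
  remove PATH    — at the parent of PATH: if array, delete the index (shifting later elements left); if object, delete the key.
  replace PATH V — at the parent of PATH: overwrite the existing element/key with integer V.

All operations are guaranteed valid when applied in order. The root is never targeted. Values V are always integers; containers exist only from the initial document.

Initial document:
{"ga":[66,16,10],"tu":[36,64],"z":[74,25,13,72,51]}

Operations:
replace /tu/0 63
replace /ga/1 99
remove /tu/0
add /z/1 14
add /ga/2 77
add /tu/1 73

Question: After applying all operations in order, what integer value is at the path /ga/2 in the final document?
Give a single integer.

After op 1 (replace /tu/0 63): {"ga":[66,16,10],"tu":[63,64],"z":[74,25,13,72,51]}
After op 2 (replace /ga/1 99): {"ga":[66,99,10],"tu":[63,64],"z":[74,25,13,72,51]}
After op 3 (remove /tu/0): {"ga":[66,99,10],"tu":[64],"z":[74,25,13,72,51]}
After op 4 (add /z/1 14): {"ga":[66,99,10],"tu":[64],"z":[74,14,25,13,72,51]}
After op 5 (add /ga/2 77): {"ga":[66,99,77,10],"tu":[64],"z":[74,14,25,13,72,51]}
After op 6 (add /tu/1 73): {"ga":[66,99,77,10],"tu":[64,73],"z":[74,14,25,13,72,51]}
Value at /ga/2: 77

Answer: 77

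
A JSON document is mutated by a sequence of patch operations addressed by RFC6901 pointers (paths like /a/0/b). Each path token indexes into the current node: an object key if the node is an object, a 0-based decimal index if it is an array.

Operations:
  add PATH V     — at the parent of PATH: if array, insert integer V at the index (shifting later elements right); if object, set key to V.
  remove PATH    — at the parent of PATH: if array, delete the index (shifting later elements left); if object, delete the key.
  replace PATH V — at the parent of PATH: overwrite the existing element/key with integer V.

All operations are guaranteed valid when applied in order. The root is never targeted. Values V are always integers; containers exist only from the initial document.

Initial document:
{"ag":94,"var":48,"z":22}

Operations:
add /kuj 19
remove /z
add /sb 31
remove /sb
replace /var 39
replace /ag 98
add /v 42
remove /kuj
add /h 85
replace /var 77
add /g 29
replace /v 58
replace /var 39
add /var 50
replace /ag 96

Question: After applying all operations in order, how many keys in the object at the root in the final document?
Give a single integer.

Answer: 5

Derivation:
After op 1 (add /kuj 19): {"ag":94,"kuj":19,"var":48,"z":22}
After op 2 (remove /z): {"ag":94,"kuj":19,"var":48}
After op 3 (add /sb 31): {"ag":94,"kuj":19,"sb":31,"var":48}
After op 4 (remove /sb): {"ag":94,"kuj":19,"var":48}
After op 5 (replace /var 39): {"ag":94,"kuj":19,"var":39}
After op 6 (replace /ag 98): {"ag":98,"kuj":19,"var":39}
After op 7 (add /v 42): {"ag":98,"kuj":19,"v":42,"var":39}
After op 8 (remove /kuj): {"ag":98,"v":42,"var":39}
After op 9 (add /h 85): {"ag":98,"h":85,"v":42,"var":39}
After op 10 (replace /var 77): {"ag":98,"h":85,"v":42,"var":77}
After op 11 (add /g 29): {"ag":98,"g":29,"h":85,"v":42,"var":77}
After op 12 (replace /v 58): {"ag":98,"g":29,"h":85,"v":58,"var":77}
After op 13 (replace /var 39): {"ag":98,"g":29,"h":85,"v":58,"var":39}
After op 14 (add /var 50): {"ag":98,"g":29,"h":85,"v":58,"var":50}
After op 15 (replace /ag 96): {"ag":96,"g":29,"h":85,"v":58,"var":50}
Size at the root: 5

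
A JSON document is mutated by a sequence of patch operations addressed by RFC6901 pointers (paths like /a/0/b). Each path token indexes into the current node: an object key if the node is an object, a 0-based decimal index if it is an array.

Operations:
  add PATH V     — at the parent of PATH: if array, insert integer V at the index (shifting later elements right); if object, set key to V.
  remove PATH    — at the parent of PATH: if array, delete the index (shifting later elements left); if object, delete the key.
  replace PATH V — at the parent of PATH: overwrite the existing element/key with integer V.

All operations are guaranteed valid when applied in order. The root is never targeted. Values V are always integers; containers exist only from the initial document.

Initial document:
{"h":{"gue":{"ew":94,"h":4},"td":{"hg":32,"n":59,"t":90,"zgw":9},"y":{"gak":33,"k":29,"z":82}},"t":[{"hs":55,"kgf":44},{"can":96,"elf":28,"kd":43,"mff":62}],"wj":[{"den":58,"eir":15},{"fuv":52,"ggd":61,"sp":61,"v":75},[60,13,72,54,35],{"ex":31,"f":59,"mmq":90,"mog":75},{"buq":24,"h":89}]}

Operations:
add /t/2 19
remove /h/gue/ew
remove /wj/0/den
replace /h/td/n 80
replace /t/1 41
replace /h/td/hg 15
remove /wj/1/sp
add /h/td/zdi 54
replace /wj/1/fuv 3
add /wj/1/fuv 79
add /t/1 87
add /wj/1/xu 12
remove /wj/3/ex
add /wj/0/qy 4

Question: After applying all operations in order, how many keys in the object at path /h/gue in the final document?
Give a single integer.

Answer: 1

Derivation:
After op 1 (add /t/2 19): {"h":{"gue":{"ew":94,"h":4},"td":{"hg":32,"n":59,"t":90,"zgw":9},"y":{"gak":33,"k":29,"z":82}},"t":[{"hs":55,"kgf":44},{"can":96,"elf":28,"kd":43,"mff":62},19],"wj":[{"den":58,"eir":15},{"fuv":52,"ggd":61,"sp":61,"v":75},[60,13,72,54,35],{"ex":31,"f":59,"mmq":90,"mog":75},{"buq":24,"h":89}]}
After op 2 (remove /h/gue/ew): {"h":{"gue":{"h":4},"td":{"hg":32,"n":59,"t":90,"zgw":9},"y":{"gak":33,"k":29,"z":82}},"t":[{"hs":55,"kgf":44},{"can":96,"elf":28,"kd":43,"mff":62},19],"wj":[{"den":58,"eir":15},{"fuv":52,"ggd":61,"sp":61,"v":75},[60,13,72,54,35],{"ex":31,"f":59,"mmq":90,"mog":75},{"buq":24,"h":89}]}
After op 3 (remove /wj/0/den): {"h":{"gue":{"h":4},"td":{"hg":32,"n":59,"t":90,"zgw":9},"y":{"gak":33,"k":29,"z":82}},"t":[{"hs":55,"kgf":44},{"can":96,"elf":28,"kd":43,"mff":62},19],"wj":[{"eir":15},{"fuv":52,"ggd":61,"sp":61,"v":75},[60,13,72,54,35],{"ex":31,"f":59,"mmq":90,"mog":75},{"buq":24,"h":89}]}
After op 4 (replace /h/td/n 80): {"h":{"gue":{"h":4},"td":{"hg":32,"n":80,"t":90,"zgw":9},"y":{"gak":33,"k":29,"z":82}},"t":[{"hs":55,"kgf":44},{"can":96,"elf":28,"kd":43,"mff":62},19],"wj":[{"eir":15},{"fuv":52,"ggd":61,"sp":61,"v":75},[60,13,72,54,35],{"ex":31,"f":59,"mmq":90,"mog":75},{"buq":24,"h":89}]}
After op 5 (replace /t/1 41): {"h":{"gue":{"h":4},"td":{"hg":32,"n":80,"t":90,"zgw":9},"y":{"gak":33,"k":29,"z":82}},"t":[{"hs":55,"kgf":44},41,19],"wj":[{"eir":15},{"fuv":52,"ggd":61,"sp":61,"v":75},[60,13,72,54,35],{"ex":31,"f":59,"mmq":90,"mog":75},{"buq":24,"h":89}]}
After op 6 (replace /h/td/hg 15): {"h":{"gue":{"h":4},"td":{"hg":15,"n":80,"t":90,"zgw":9},"y":{"gak":33,"k":29,"z":82}},"t":[{"hs":55,"kgf":44},41,19],"wj":[{"eir":15},{"fuv":52,"ggd":61,"sp":61,"v":75},[60,13,72,54,35],{"ex":31,"f":59,"mmq":90,"mog":75},{"buq":24,"h":89}]}
After op 7 (remove /wj/1/sp): {"h":{"gue":{"h":4},"td":{"hg":15,"n":80,"t":90,"zgw":9},"y":{"gak":33,"k":29,"z":82}},"t":[{"hs":55,"kgf":44},41,19],"wj":[{"eir":15},{"fuv":52,"ggd":61,"v":75},[60,13,72,54,35],{"ex":31,"f":59,"mmq":90,"mog":75},{"buq":24,"h":89}]}
After op 8 (add /h/td/zdi 54): {"h":{"gue":{"h":4},"td":{"hg":15,"n":80,"t":90,"zdi":54,"zgw":9},"y":{"gak":33,"k":29,"z":82}},"t":[{"hs":55,"kgf":44},41,19],"wj":[{"eir":15},{"fuv":52,"ggd":61,"v":75},[60,13,72,54,35],{"ex":31,"f":59,"mmq":90,"mog":75},{"buq":24,"h":89}]}
After op 9 (replace /wj/1/fuv 3): {"h":{"gue":{"h":4},"td":{"hg":15,"n":80,"t":90,"zdi":54,"zgw":9},"y":{"gak":33,"k":29,"z":82}},"t":[{"hs":55,"kgf":44},41,19],"wj":[{"eir":15},{"fuv":3,"ggd":61,"v":75},[60,13,72,54,35],{"ex":31,"f":59,"mmq":90,"mog":75},{"buq":24,"h":89}]}
After op 10 (add /wj/1/fuv 79): {"h":{"gue":{"h":4},"td":{"hg":15,"n":80,"t":90,"zdi":54,"zgw":9},"y":{"gak":33,"k":29,"z":82}},"t":[{"hs":55,"kgf":44},41,19],"wj":[{"eir":15},{"fuv":79,"ggd":61,"v":75},[60,13,72,54,35],{"ex":31,"f":59,"mmq":90,"mog":75},{"buq":24,"h":89}]}
After op 11 (add /t/1 87): {"h":{"gue":{"h":4},"td":{"hg":15,"n":80,"t":90,"zdi":54,"zgw":9},"y":{"gak":33,"k":29,"z":82}},"t":[{"hs":55,"kgf":44},87,41,19],"wj":[{"eir":15},{"fuv":79,"ggd":61,"v":75},[60,13,72,54,35],{"ex":31,"f":59,"mmq":90,"mog":75},{"buq":24,"h":89}]}
After op 12 (add /wj/1/xu 12): {"h":{"gue":{"h":4},"td":{"hg":15,"n":80,"t":90,"zdi":54,"zgw":9},"y":{"gak":33,"k":29,"z":82}},"t":[{"hs":55,"kgf":44},87,41,19],"wj":[{"eir":15},{"fuv":79,"ggd":61,"v":75,"xu":12},[60,13,72,54,35],{"ex":31,"f":59,"mmq":90,"mog":75},{"buq":24,"h":89}]}
After op 13 (remove /wj/3/ex): {"h":{"gue":{"h":4},"td":{"hg":15,"n":80,"t":90,"zdi":54,"zgw":9},"y":{"gak":33,"k":29,"z":82}},"t":[{"hs":55,"kgf":44},87,41,19],"wj":[{"eir":15},{"fuv":79,"ggd":61,"v":75,"xu":12},[60,13,72,54,35],{"f":59,"mmq":90,"mog":75},{"buq":24,"h":89}]}
After op 14 (add /wj/0/qy 4): {"h":{"gue":{"h":4},"td":{"hg":15,"n":80,"t":90,"zdi":54,"zgw":9},"y":{"gak":33,"k":29,"z":82}},"t":[{"hs":55,"kgf":44},87,41,19],"wj":[{"eir":15,"qy":4},{"fuv":79,"ggd":61,"v":75,"xu":12},[60,13,72,54,35],{"f":59,"mmq":90,"mog":75},{"buq":24,"h":89}]}
Size at path /h/gue: 1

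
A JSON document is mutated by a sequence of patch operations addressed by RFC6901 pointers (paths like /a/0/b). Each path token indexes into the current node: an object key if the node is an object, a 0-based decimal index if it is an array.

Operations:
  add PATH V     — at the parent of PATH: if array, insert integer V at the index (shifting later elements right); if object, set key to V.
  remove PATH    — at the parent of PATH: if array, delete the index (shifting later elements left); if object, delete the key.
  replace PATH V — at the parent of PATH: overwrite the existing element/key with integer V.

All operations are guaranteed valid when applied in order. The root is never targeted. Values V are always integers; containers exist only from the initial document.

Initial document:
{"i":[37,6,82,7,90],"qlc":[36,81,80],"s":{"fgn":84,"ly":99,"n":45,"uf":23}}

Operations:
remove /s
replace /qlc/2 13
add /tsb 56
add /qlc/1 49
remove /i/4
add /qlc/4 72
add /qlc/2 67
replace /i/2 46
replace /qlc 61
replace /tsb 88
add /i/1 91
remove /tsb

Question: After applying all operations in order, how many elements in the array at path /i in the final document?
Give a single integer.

Answer: 5

Derivation:
After op 1 (remove /s): {"i":[37,6,82,7,90],"qlc":[36,81,80]}
After op 2 (replace /qlc/2 13): {"i":[37,6,82,7,90],"qlc":[36,81,13]}
After op 3 (add /tsb 56): {"i":[37,6,82,7,90],"qlc":[36,81,13],"tsb":56}
After op 4 (add /qlc/1 49): {"i":[37,6,82,7,90],"qlc":[36,49,81,13],"tsb":56}
After op 5 (remove /i/4): {"i":[37,6,82,7],"qlc":[36,49,81,13],"tsb":56}
After op 6 (add /qlc/4 72): {"i":[37,6,82,7],"qlc":[36,49,81,13,72],"tsb":56}
After op 7 (add /qlc/2 67): {"i":[37,6,82,7],"qlc":[36,49,67,81,13,72],"tsb":56}
After op 8 (replace /i/2 46): {"i":[37,6,46,7],"qlc":[36,49,67,81,13,72],"tsb":56}
After op 9 (replace /qlc 61): {"i":[37,6,46,7],"qlc":61,"tsb":56}
After op 10 (replace /tsb 88): {"i":[37,6,46,7],"qlc":61,"tsb":88}
After op 11 (add /i/1 91): {"i":[37,91,6,46,7],"qlc":61,"tsb":88}
After op 12 (remove /tsb): {"i":[37,91,6,46,7],"qlc":61}
Size at path /i: 5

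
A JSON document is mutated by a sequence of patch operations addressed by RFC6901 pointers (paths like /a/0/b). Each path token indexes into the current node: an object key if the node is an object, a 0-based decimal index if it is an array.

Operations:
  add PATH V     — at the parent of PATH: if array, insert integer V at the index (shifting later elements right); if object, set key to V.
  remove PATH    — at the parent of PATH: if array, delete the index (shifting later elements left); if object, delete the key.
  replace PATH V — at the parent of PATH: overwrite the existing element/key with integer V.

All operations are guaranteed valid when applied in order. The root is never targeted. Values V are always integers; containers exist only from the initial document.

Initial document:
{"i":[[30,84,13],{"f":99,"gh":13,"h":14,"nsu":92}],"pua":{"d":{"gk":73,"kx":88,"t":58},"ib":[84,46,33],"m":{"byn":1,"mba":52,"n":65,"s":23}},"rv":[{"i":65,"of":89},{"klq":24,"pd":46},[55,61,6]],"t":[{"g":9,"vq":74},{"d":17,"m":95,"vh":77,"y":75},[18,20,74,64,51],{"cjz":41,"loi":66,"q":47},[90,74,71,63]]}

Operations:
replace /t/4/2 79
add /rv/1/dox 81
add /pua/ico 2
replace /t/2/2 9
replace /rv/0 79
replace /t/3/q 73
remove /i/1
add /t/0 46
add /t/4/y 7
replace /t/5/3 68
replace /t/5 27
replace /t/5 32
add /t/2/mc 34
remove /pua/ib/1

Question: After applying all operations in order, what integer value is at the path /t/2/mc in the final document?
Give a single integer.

Answer: 34

Derivation:
After op 1 (replace /t/4/2 79): {"i":[[30,84,13],{"f":99,"gh":13,"h":14,"nsu":92}],"pua":{"d":{"gk":73,"kx":88,"t":58},"ib":[84,46,33],"m":{"byn":1,"mba":52,"n":65,"s":23}},"rv":[{"i":65,"of":89},{"klq":24,"pd":46},[55,61,6]],"t":[{"g":9,"vq":74},{"d":17,"m":95,"vh":77,"y":75},[18,20,74,64,51],{"cjz":41,"loi":66,"q":47},[90,74,79,63]]}
After op 2 (add /rv/1/dox 81): {"i":[[30,84,13],{"f":99,"gh":13,"h":14,"nsu":92}],"pua":{"d":{"gk":73,"kx":88,"t":58},"ib":[84,46,33],"m":{"byn":1,"mba":52,"n":65,"s":23}},"rv":[{"i":65,"of":89},{"dox":81,"klq":24,"pd":46},[55,61,6]],"t":[{"g":9,"vq":74},{"d":17,"m":95,"vh":77,"y":75},[18,20,74,64,51],{"cjz":41,"loi":66,"q":47},[90,74,79,63]]}
After op 3 (add /pua/ico 2): {"i":[[30,84,13],{"f":99,"gh":13,"h":14,"nsu":92}],"pua":{"d":{"gk":73,"kx":88,"t":58},"ib":[84,46,33],"ico":2,"m":{"byn":1,"mba":52,"n":65,"s":23}},"rv":[{"i":65,"of":89},{"dox":81,"klq":24,"pd":46},[55,61,6]],"t":[{"g":9,"vq":74},{"d":17,"m":95,"vh":77,"y":75},[18,20,74,64,51],{"cjz":41,"loi":66,"q":47},[90,74,79,63]]}
After op 4 (replace /t/2/2 9): {"i":[[30,84,13],{"f":99,"gh":13,"h":14,"nsu":92}],"pua":{"d":{"gk":73,"kx":88,"t":58},"ib":[84,46,33],"ico":2,"m":{"byn":1,"mba":52,"n":65,"s":23}},"rv":[{"i":65,"of":89},{"dox":81,"klq":24,"pd":46},[55,61,6]],"t":[{"g":9,"vq":74},{"d":17,"m":95,"vh":77,"y":75},[18,20,9,64,51],{"cjz":41,"loi":66,"q":47},[90,74,79,63]]}
After op 5 (replace /rv/0 79): {"i":[[30,84,13],{"f":99,"gh":13,"h":14,"nsu":92}],"pua":{"d":{"gk":73,"kx":88,"t":58},"ib":[84,46,33],"ico":2,"m":{"byn":1,"mba":52,"n":65,"s":23}},"rv":[79,{"dox":81,"klq":24,"pd":46},[55,61,6]],"t":[{"g":9,"vq":74},{"d":17,"m":95,"vh":77,"y":75},[18,20,9,64,51],{"cjz":41,"loi":66,"q":47},[90,74,79,63]]}
After op 6 (replace /t/3/q 73): {"i":[[30,84,13],{"f":99,"gh":13,"h":14,"nsu":92}],"pua":{"d":{"gk":73,"kx":88,"t":58},"ib":[84,46,33],"ico":2,"m":{"byn":1,"mba":52,"n":65,"s":23}},"rv":[79,{"dox":81,"klq":24,"pd":46},[55,61,6]],"t":[{"g":9,"vq":74},{"d":17,"m":95,"vh":77,"y":75},[18,20,9,64,51],{"cjz":41,"loi":66,"q":73},[90,74,79,63]]}
After op 7 (remove /i/1): {"i":[[30,84,13]],"pua":{"d":{"gk":73,"kx":88,"t":58},"ib":[84,46,33],"ico":2,"m":{"byn":1,"mba":52,"n":65,"s":23}},"rv":[79,{"dox":81,"klq":24,"pd":46},[55,61,6]],"t":[{"g":9,"vq":74},{"d":17,"m":95,"vh":77,"y":75},[18,20,9,64,51],{"cjz":41,"loi":66,"q":73},[90,74,79,63]]}
After op 8 (add /t/0 46): {"i":[[30,84,13]],"pua":{"d":{"gk":73,"kx":88,"t":58},"ib":[84,46,33],"ico":2,"m":{"byn":1,"mba":52,"n":65,"s":23}},"rv":[79,{"dox":81,"klq":24,"pd":46},[55,61,6]],"t":[46,{"g":9,"vq":74},{"d":17,"m":95,"vh":77,"y":75},[18,20,9,64,51],{"cjz":41,"loi":66,"q":73},[90,74,79,63]]}
After op 9 (add /t/4/y 7): {"i":[[30,84,13]],"pua":{"d":{"gk":73,"kx":88,"t":58},"ib":[84,46,33],"ico":2,"m":{"byn":1,"mba":52,"n":65,"s":23}},"rv":[79,{"dox":81,"klq":24,"pd":46},[55,61,6]],"t":[46,{"g":9,"vq":74},{"d":17,"m":95,"vh":77,"y":75},[18,20,9,64,51],{"cjz":41,"loi":66,"q":73,"y":7},[90,74,79,63]]}
After op 10 (replace /t/5/3 68): {"i":[[30,84,13]],"pua":{"d":{"gk":73,"kx":88,"t":58},"ib":[84,46,33],"ico":2,"m":{"byn":1,"mba":52,"n":65,"s":23}},"rv":[79,{"dox":81,"klq":24,"pd":46},[55,61,6]],"t":[46,{"g":9,"vq":74},{"d":17,"m":95,"vh":77,"y":75},[18,20,9,64,51],{"cjz":41,"loi":66,"q":73,"y":7},[90,74,79,68]]}
After op 11 (replace /t/5 27): {"i":[[30,84,13]],"pua":{"d":{"gk":73,"kx":88,"t":58},"ib":[84,46,33],"ico":2,"m":{"byn":1,"mba":52,"n":65,"s":23}},"rv":[79,{"dox":81,"klq":24,"pd":46},[55,61,6]],"t":[46,{"g":9,"vq":74},{"d":17,"m":95,"vh":77,"y":75},[18,20,9,64,51],{"cjz":41,"loi":66,"q":73,"y":7},27]}
After op 12 (replace /t/5 32): {"i":[[30,84,13]],"pua":{"d":{"gk":73,"kx":88,"t":58},"ib":[84,46,33],"ico":2,"m":{"byn":1,"mba":52,"n":65,"s":23}},"rv":[79,{"dox":81,"klq":24,"pd":46},[55,61,6]],"t":[46,{"g":9,"vq":74},{"d":17,"m":95,"vh":77,"y":75},[18,20,9,64,51],{"cjz":41,"loi":66,"q":73,"y":7},32]}
After op 13 (add /t/2/mc 34): {"i":[[30,84,13]],"pua":{"d":{"gk":73,"kx":88,"t":58},"ib":[84,46,33],"ico":2,"m":{"byn":1,"mba":52,"n":65,"s":23}},"rv":[79,{"dox":81,"klq":24,"pd":46},[55,61,6]],"t":[46,{"g":9,"vq":74},{"d":17,"m":95,"mc":34,"vh":77,"y":75},[18,20,9,64,51],{"cjz":41,"loi":66,"q":73,"y":7},32]}
After op 14 (remove /pua/ib/1): {"i":[[30,84,13]],"pua":{"d":{"gk":73,"kx":88,"t":58},"ib":[84,33],"ico":2,"m":{"byn":1,"mba":52,"n":65,"s":23}},"rv":[79,{"dox":81,"klq":24,"pd":46},[55,61,6]],"t":[46,{"g":9,"vq":74},{"d":17,"m":95,"mc":34,"vh":77,"y":75},[18,20,9,64,51],{"cjz":41,"loi":66,"q":73,"y":7},32]}
Value at /t/2/mc: 34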